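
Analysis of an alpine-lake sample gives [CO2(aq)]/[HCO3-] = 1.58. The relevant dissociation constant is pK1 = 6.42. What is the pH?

From K1 = [H⁺][HCO3-]/[CO2(aq)]:  pH = pK1 − log₁₀([CO2(aq)]/[HCO3-])
log₁₀(1.58) = +0.199
pH = 6.42 − (+0.199) = 6.22

pH = 6.22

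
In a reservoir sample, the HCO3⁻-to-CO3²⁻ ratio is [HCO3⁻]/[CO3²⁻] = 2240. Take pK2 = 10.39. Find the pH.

pH = 7.04

From K2 = [H⁺][CO3²⁻]/[HCO3⁻]:  pH = pK2 − log₁₀([HCO3⁻]/[CO3²⁻])
log₁₀(2240) = +3.350
pH = 10.39 − (+3.350) = 7.04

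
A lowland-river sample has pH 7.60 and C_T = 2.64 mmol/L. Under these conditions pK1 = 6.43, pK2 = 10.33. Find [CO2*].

α₀ = 1 / (1 + K1/[H⁺] + K1K2/[H⁺]²) = 1 / (1 + 10^+1.17 + 10^-1.56)
   = 1 / (1 + 14.791 + 0.027542) = 1/15.819 = 0.06322
[CO2*] = α₀ × DIC = 0.06322 × 2.64 = 0.167 mmol/L

[CO2*] = 0.167 mmol/L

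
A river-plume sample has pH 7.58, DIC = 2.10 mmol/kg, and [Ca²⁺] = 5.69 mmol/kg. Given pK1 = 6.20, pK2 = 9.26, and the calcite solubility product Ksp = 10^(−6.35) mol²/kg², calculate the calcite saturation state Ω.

Ω = 0.526

α₂ = 1 / (1 + [H⁺]/K2 + [H⁺]²/(K1K2)) = 1 / (1 + 10^+1.68 + 10^+0.30)
   = 1 / (1 + 47.863 + 1.9953) = 1/50.858 = 0.01966
[CO3²⁻] = α₂ × DIC = 0.01966 × 2.10 = 0.04129 mmol/kg
Ksp = 10^(−6.35) = 4.467×10^-7
Ω = [Ca²⁺][CO3²⁻]/Ksp = (5.69×10^-3)(4.129×10^-5) / 4.467×10^-7 = 0.526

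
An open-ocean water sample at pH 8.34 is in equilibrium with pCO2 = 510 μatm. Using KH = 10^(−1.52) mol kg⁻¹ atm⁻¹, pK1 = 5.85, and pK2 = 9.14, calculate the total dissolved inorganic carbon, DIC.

DIC = 5.53 mmol/kg

[CO2*] = KH · pCO2 = 10^(−1.52) × 510×10^-6 = 1.540×10^-5 mol/kg
α₀ = 1/(1 + K1/[H⁺] + K1K2/[H⁺]²) = 1/(1 + 10^+2.49 + 10^+1.69) = 0.002785
DIC = [CO2*]/α₀ = 1.540×10^-5 / 0.002785 = 5.53 mmol/kg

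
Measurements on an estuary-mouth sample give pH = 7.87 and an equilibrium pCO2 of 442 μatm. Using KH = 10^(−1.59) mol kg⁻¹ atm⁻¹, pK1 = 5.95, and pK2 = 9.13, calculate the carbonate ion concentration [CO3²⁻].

[CO2*] = KH · pCO2 = 10^(−1.59) × 442×10^-6 = 1.136×10^-5 mol/kg
α₀ = 1/(1 + K1/[H⁺] + K1K2/[H⁺]²) = 1/(1 + 10^+1.92 + 10^+0.66) = 0.01127
DIC = [CO2*]/α₀ = 1.136×10^-5 / 0.01127 = 1.008 mmol/kg
[CO3²⁻] = α₂·DIC; α₂ = 0.05150, so [CO3²⁻] = 0.05150 × 1.008 = 0.0519 mmol/kg

[CO3²⁻] = 0.0519 mmol/kg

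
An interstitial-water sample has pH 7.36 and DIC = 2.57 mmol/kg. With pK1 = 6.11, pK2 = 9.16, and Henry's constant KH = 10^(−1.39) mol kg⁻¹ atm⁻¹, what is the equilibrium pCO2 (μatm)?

pCO2 = 3310 μatm

α₀ = 1 / (1 + K1/[H⁺] + K1K2/[H⁺]²) = 1 / (1 + 10^+1.25 + 10^-0.55)
   = 1 / (1 + 17.783 + 0.28184) = 1/19.065 = 0.05245
[CO2*] = α₀ × DIC = 0.05245 × 2.57 = 0.1348 mmol/kg
pCO2 = [CO2*]/KH = 1.348×10^-4 / 4.074×10^-2 = 3310 μatm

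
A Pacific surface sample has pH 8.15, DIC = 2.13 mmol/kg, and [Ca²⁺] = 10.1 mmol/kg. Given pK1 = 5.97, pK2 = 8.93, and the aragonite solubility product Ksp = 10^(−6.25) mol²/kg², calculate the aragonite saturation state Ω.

Ω = 5.41

α₂ = 1 / (1 + [H⁺]/K2 + [H⁺]²/(K1K2)) = 1 / (1 + 10^+0.78 + 10^-1.40)
   = 1 / (1 + 6.0256 + 0.039811) = 1/7.0654 = 0.1415
[CO3²⁻] = α₂ × DIC = 0.1415 × 2.13 = 0.3015 mmol/kg
Ksp = 10^(−6.25) = 5.623×10^-7
Ω = [Ca²⁺][CO3²⁻]/Ksp = (10.1×10^-3)(3.015×10^-4) / 5.623×10^-7 = 5.41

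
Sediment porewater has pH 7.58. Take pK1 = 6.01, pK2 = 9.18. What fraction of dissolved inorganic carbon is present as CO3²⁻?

α₂ = 0.0239

α₂ = 1 / (1 + [H⁺]/K2 + [H⁺]²/(K1K2)) = 1 / (1 + 10^+1.60 + 10^+0.03)
   = 1 / (1 + 39.811 + 1.0715) = 1/41.882 = 0.02388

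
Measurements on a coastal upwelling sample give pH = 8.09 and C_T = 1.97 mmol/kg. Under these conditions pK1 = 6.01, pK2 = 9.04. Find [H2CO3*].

α₀ = 1 / (1 + K1/[H⁺] + K1K2/[H⁺]²) = 1 / (1 + 10^+2.08 + 10^+1.13)
   = 1 / (1 + 120.23 + 13.490) = 1/134.72 = 0.007423
[CO2*] = α₀ × DIC = 0.007423 × 1.97 = 0.0146 mmol/kg = 14.6 μmol/kg

[CO2*] = 14.6 μmol/kg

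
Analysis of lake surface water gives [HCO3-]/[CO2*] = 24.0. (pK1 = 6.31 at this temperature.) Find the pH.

pH = 7.69

From K1 = [H⁺][HCO3-]/[CO2*]:  pH = pK1 + log₁₀([HCO3-]/[CO2*])
log₁₀(24.0) = +1.380
pH = 6.31 + (+1.380) = 7.69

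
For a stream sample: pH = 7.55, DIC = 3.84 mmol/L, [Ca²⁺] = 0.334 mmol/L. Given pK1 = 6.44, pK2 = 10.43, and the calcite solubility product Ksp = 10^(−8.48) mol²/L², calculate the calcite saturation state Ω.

Ω = 0.473

α₂ = 1 / (1 + [H⁺]/K2 + [H⁺]²/(K1K2)) = 1 / (1 + 10^+2.88 + 10^+1.77)
   = 1 / (1 + 758.58 + 58.884) = 1/818.46 = 0.001222
[CO3²⁻] = α₂ × DIC = 0.001222 × 3.84 = 0.004692 mmol/L = 4.692 μmol/L
Ksp = 10^(−8.48) = 3.311×10^-9
Ω = [Ca²⁺][CO3²⁻]/Ksp = (0.334×10^-3)(4.692×10^-6) / 3.311×10^-9 = 0.473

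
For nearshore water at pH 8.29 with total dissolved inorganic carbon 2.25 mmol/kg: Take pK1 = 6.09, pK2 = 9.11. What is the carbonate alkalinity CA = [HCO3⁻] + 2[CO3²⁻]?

CA = 2.53 mmol/kg

CA = [HCO3⁻] + 2[CO3²⁻] = (α₁ + 2α₂)·DIC
At pH 8.29: [H⁺]/K1 = 10^-2.20 = 0.0063096, K2/[H⁺] = 10^-0.82 = 0.15136
α₁ = 1/(1 + 0.0063096 + 0.15136) = 1/1.1577 = 0.8638; α₂ = α₁·K2/[H⁺] = 0.1307
α₁ + 2α₂ = 1.1253
CA = 1.1253 × 2.25 = 2.53 mmol/kg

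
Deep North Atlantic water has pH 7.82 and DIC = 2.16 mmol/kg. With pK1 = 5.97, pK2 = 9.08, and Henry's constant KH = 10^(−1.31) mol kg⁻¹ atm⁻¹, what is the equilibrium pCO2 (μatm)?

α₀ = 1 / (1 + K1/[H⁺] + K1K2/[H⁺]²) = 1 / (1 + 10^+1.85 + 10^+0.59)
   = 1 / (1 + 70.795 + 3.8905) = 1/75.685 = 0.01321
[CO2*] = α₀ × DIC = 0.01321 × 2.16 = 0.02854 mmol/kg
pCO2 = [CO2*]/KH = 2.854×10^-5 / 4.898×10^-2 = 583 μatm

pCO2 = 583 μatm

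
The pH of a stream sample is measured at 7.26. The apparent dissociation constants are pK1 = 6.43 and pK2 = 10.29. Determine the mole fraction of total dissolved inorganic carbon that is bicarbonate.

α₁ = 1 / (1 + [H⁺]/K1 + K2/[H⁺]) = 1 / (1 + 10^-0.83 + 10^-3.03)
   = 1 / (1 + 0.14791 + 0.00093325) = 1/1.1488 = 0.8704

α₁ = 0.870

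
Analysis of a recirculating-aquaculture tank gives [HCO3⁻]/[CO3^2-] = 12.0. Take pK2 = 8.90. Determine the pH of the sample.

From K2 = [H⁺][CO3^2-]/[HCO3⁻]:  pH = pK2 − log₁₀([HCO3⁻]/[CO3^2-])
log₁₀(12.0) = +1.079
pH = 8.90 − (+1.079) = 7.82

pH = 7.82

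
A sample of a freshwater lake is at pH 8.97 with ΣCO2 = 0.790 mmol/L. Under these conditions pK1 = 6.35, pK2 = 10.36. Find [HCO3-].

α₁ = 1 / (1 + [H⁺]/K1 + K2/[H⁺]) = 1 / (1 + 10^-2.62 + 10^-1.39)
   = 1 / (1 + 0.0023988 + 0.040738) = 1/1.0431 = 0.9586
[HCO3⁻] = α₁ × DIC = 0.9586 × 0.790 = 0.757 mmol/L

[HCO3⁻] = 0.757 mmol/L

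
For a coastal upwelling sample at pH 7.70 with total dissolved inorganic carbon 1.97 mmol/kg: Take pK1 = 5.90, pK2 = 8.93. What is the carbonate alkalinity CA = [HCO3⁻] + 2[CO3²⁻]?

CA = [HCO3⁻] + 2[CO3²⁻] = (α₁ + 2α₂)·DIC
At pH 7.70: [H⁺]/K1 = 10^-1.80 = 0.015849, K2/[H⁺] = 10^-1.23 = 0.058884
α₁ = 1/(1 + 0.015849 + 0.058884) = 1/1.0747 = 0.9305; α₂ = α₁·K2/[H⁺] = 0.05479
α₁ + 2α₂ = 1.0400
CA = 1.0400 × 1.97 = 2.05 mmol/kg

CA = 2.05 mmol/kg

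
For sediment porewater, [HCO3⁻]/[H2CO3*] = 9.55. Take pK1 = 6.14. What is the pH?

From K1 = [H⁺][HCO3⁻]/[H2CO3*]:  pH = pK1 + log₁₀([HCO3⁻]/[H2CO3*])
log₁₀(9.55) = +0.980
pH = 6.14 + (+0.980) = 7.12

pH = 7.12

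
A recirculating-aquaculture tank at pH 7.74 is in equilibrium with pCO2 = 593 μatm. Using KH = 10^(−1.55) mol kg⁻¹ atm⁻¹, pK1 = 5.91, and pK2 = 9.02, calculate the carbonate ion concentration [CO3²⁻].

[CO3²⁻] = 0.0593 mmol/kg

[CO2*] = KH · pCO2 = 10^(−1.55) × 593×10^-6 = 1.671×10^-5 mol/kg
α₀ = 1/(1 + K1/[H⁺] + K1K2/[H⁺]²) = 1/(1 + 10^+1.83 + 10^+0.55) = 0.01386
DIC = [CO2*]/α₀ = 1.671×10^-5 / 0.01386 = 1.206 mmol/kg
[CO3²⁻] = α₂·DIC; α₂ = 0.04917, so [CO3²⁻] = 0.04917 × 1.206 = 0.0593 mmol/kg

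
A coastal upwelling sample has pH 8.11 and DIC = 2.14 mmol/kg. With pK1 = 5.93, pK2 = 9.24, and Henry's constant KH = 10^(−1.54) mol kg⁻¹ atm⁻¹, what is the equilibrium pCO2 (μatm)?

α₀ = 1 / (1 + K1/[H⁺] + K1K2/[H⁺]²) = 1 / (1 + 10^+2.18 + 10^+1.05)
   = 1 / (1 + 151.36 + 11.220) = 1/163.58 = 0.006113
[CO2*] = α₀ × DIC = 0.006113 × 2.14 = 0.01308 mmol/kg = 13.08 μmol/kg
pCO2 = [CO2*]/KH = 1.308×10^-5 / 2.884×10^-2 = 454 μatm

pCO2 = 454 μatm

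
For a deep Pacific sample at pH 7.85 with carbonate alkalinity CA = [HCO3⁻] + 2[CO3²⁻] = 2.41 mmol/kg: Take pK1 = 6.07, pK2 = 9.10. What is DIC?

CA = [HCO3⁻] + 2[CO3²⁻] = (α₁ + 2α₂)·DIC
At pH 7.85: [H⁺]/K1 = 10^-1.78 = 0.016596, K2/[H⁺] = 10^-1.25 = 0.056234
α₁ = 1/(1 + 0.016596 + 0.056234) = 1/1.0728 = 0.9321; α₂ = α₁·K2/[H⁺] = 0.05242
α₁ + 2α₂ = 1.0369
DIC = CA / (α₁ + 2α₂) = 2.41 / 1.0369 = 2.32 mmol/kg

DIC = 2.32 mmol/kg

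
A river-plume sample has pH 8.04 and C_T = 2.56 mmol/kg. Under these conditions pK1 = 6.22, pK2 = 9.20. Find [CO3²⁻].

[CO3²⁻] = 0.163 mmol/kg

α₂ = 1 / (1 + [H⁺]/K2 + [H⁺]²/(K1K2)) = 1 / (1 + 10^+1.16 + 10^-0.66)
   = 1 / (1 + 14.454 + 0.21878) = 1/15.673 = 0.06380
[CO3²⁻] = α₂ × DIC = 0.06380 × 2.56 = 0.163 mmol/kg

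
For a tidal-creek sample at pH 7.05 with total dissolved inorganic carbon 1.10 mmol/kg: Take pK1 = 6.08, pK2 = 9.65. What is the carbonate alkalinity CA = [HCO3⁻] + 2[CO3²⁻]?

CA = [HCO3⁻] + 2[CO3²⁻] = (α₁ + 2α₂)·DIC
At pH 7.05: [H⁺]/K1 = 10^-0.97 = 0.10715, K2/[H⁺] = 10^-2.60 = 0.0025119
α₁ = 1/(1 + 0.10715 + 0.0025119) = 1/1.1097 = 0.9012; α₂ = α₁·K2/[H⁺] = 0.002264
α₁ + 2α₂ = 0.9057
CA = 0.9057 × 1.10 = 0.996 mmol/kg

CA = 0.996 mmol/kg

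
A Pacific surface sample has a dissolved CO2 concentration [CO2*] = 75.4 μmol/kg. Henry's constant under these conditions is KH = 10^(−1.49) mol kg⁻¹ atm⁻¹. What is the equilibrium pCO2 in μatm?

pCO2 = 2330 μatm

KH = 10^(−1.49) = 3.236×10^-2 mol kg⁻¹ atm⁻¹
pCO2 = [CO2*]/KH = 75.4×10^-6 / 3.236×10^-2 = 2.33×10^-3 atm = 2330 μatm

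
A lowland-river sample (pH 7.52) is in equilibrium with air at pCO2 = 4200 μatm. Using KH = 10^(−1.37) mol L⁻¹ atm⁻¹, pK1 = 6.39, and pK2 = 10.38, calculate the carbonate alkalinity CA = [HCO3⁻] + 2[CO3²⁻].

[CO2*] = KH · pCO2 = 10^(−1.37) × 4200×10^-6 = 1.792×10^-4 mol/L
α₀ = 1/(1 + K1/[H⁺] + K1K2/[H⁺]²) = 1/(1 + 10^+1.13 + 10^-1.73) = 0.06893
DIC = [CO2*]/α₀ = 1.792×10^-4 / 0.06893 = 2.599 mmol/L
CA = (α₁ + 2α₂)·DIC = (0.9298 + 2×0.001283) × 2.599 = 2.42 mmol/L

CA = 2.42 mmol/L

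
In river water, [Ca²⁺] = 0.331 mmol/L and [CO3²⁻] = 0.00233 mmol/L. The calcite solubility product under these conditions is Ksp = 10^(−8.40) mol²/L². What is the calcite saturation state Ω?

Ω = 0.194

Ksp = 10^(−8.40) = 3.981×10^-9
Ω = [Ca²⁺][CO3²⁻]/Ksp = (0.331×10^-3)(0.00233×10^-3) / 3.981×10^-9 = 0.194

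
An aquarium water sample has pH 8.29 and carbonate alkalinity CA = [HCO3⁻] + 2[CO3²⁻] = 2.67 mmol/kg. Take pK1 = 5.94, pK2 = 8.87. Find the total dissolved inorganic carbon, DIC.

CA = [HCO3⁻] + 2[CO3²⁻] = (α₁ + 2α₂)·DIC
At pH 8.29: [H⁺]/K1 = 10^-2.35 = 0.0044668, K2/[H⁺] = 10^-0.58 = 0.26303
α₁ = 1/(1 + 0.0044668 + 0.26303) = 1/1.2675 = 0.7890; α₂ = α₁·K2/[H⁺] = 0.2075
α₁ + 2α₂ = 1.2040
DIC = CA / (α₁ + 2α₂) = 2.67 / 1.2040 = 2.22 mmol/kg

DIC = 2.22 mmol/kg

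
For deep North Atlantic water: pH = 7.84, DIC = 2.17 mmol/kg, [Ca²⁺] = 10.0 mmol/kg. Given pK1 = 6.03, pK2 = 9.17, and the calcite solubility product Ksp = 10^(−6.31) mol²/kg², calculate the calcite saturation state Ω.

Ω = 1.95

α₂ = 1 / (1 + [H⁺]/K2 + [H⁺]²/(K1K2)) = 1 / (1 + 10^+1.33 + 10^-0.48)
   = 1 / (1 + 21.380 + 0.33113) = 1/22.711 = 0.04403
[CO3²⁻] = α₂ × DIC = 0.04403 × 2.17 = 0.09555 mmol/kg
Ksp = 10^(−6.31) = 4.898×10^-7
Ω = [Ca²⁺][CO3²⁻]/Ksp = (10.0×10^-3)(9.555×10^-5) / 4.898×10^-7 = 1.95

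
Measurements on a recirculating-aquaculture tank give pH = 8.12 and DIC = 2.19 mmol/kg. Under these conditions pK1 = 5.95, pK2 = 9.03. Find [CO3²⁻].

[CO3²⁻] = 0.238 mmol/kg

α₂ = 1 / (1 + [H⁺]/K2 + [H⁺]²/(K1K2)) = 1 / (1 + 10^+0.91 + 10^-1.26)
   = 1 / (1 + 8.1283 + 0.054954) = 1/9.1833 = 0.1089
[CO3²⁻] = α₂ × DIC = 0.1089 × 2.19 = 0.238 mmol/kg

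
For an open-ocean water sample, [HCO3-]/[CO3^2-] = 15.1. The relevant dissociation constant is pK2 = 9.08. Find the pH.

From K2 = [H⁺][CO3^2-]/[HCO3-]:  pH = pK2 − log₁₀([HCO3-]/[CO3^2-])
log₁₀(15.1) = +1.179
pH = 9.08 − (+1.179) = 7.90

pH = 7.90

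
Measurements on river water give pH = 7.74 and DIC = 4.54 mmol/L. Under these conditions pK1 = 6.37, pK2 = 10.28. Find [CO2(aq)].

α₀ = 1 / (1 + K1/[H⁺] + K1K2/[H⁺]²) = 1 / (1 + 10^+1.37 + 10^-1.17)
   = 1 / (1 + 23.442 + 0.067608) = 1/24.510 = 0.04080
[CO2*] = α₀ × DIC = 0.04080 × 4.54 = 0.185 mmol/L

[CO2*] = 0.185 mmol/L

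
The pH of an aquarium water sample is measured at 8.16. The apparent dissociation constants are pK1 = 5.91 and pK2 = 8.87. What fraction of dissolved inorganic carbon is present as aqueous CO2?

α₀ = 0.00468

α₀ = 1 / (1 + K1/[H⁺] + K1K2/[H⁺]²) = 1 / (1 + 10^+2.25 + 10^+1.54)
   = 1 / (1 + 177.83 + 34.674) = 1/213.50 = 0.004684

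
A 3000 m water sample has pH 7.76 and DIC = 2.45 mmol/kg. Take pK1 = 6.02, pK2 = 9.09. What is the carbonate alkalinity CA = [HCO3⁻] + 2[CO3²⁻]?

CA = [HCO3⁻] + 2[CO3²⁻] = (α₁ + 2α₂)·DIC
At pH 7.76: [H⁺]/K1 = 10^-1.74 = 0.018197, K2/[H⁺] = 10^-1.33 = 0.046774
α₁ = 1/(1 + 0.018197 + 0.046774) = 1/1.0650 = 0.9390; α₂ = α₁·K2/[H⁺] = 0.04392
α₁ + 2α₂ = 1.0268
CA = 1.0268 × 2.45 = 2.52 mmol/kg

CA = 2.52 mmol/kg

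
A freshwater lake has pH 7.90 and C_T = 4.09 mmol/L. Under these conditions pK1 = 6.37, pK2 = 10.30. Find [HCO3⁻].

[HCO3⁻] = 3.96 mmol/L

α₁ = 1 / (1 + [H⁺]/K1 + K2/[H⁺]) = 1 / (1 + 10^-1.53 + 10^-2.40)
   = 1 / (1 + 0.029512 + 0.0039811) = 1/1.0335 = 0.9676
[HCO3⁻] = α₁ × DIC = 0.9676 × 4.09 = 3.96 mmol/L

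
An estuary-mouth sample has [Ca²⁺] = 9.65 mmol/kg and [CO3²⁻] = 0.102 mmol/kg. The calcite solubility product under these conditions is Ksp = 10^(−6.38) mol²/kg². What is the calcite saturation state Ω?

Ω = 2.36

Ksp = 10^(−6.38) = 4.169×10^-7
Ω = [Ca²⁺][CO3²⁻]/Ksp = (9.65×10^-3)(0.102×10^-3) / 4.169×10^-7 = 2.36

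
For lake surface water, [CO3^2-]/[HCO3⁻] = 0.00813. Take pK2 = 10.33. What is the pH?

From K2 = [H⁺][CO3^2-]/[HCO3⁻]:  pH = pK2 + log₁₀([CO3^2-]/[HCO3⁻])
log₁₀(0.00813) = -2.090
pH = 10.33 + (-2.090) = 8.24

pH = 8.24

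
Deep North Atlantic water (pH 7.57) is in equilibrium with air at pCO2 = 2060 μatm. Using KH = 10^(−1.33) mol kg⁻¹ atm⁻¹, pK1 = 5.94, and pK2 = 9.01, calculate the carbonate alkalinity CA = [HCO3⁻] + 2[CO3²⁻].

[CO2*] = KH · pCO2 = 10^(−1.33) × 2060×10^-6 = 9.635×10^-5 mol/kg
α₀ = 1/(1 + K1/[H⁺] + K1K2/[H⁺]²) = 1/(1 + 10^+1.63 + 10^+0.19) = 0.02212
DIC = [CO2*]/α₀ = 9.635×10^-5 / 0.02212 = 4.356 mmol/kg
CA = (α₁ + 2α₂)·DIC = (0.9436 + 2×0.03426) × 4.356 = 4.41 mmol/kg

CA = 4.41 mmol/kg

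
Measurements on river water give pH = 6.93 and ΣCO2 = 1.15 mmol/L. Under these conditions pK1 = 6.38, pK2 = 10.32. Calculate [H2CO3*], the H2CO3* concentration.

α₀ = 1 / (1 + K1/[H⁺] + K1K2/[H⁺]²) = 1 / (1 + 10^+0.55 + 10^-2.84)
   = 1 / (1 + 3.5481 + 0.0014454) = 1/4.5496 = 0.2198
[CO2*] = α₀ × DIC = 0.2198 × 1.15 = 0.253 mmol/L

[CO2*] = 0.253 mmol/L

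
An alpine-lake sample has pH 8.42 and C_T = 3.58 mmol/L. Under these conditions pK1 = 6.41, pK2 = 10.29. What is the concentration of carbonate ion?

[CO3²⁻] = 0.0472 mmol/L

α₂ = 1 / (1 + [H⁺]/K2 + [H⁺]²/(K1K2)) = 1 / (1 + 10^+1.87 + 10^-0.14)
   = 1 / (1 + 74.131 + 0.72444) = 1/75.855 = 0.01318
[CO3²⁻] = α₂ × DIC = 0.01318 × 3.58 = 0.0472 mmol/L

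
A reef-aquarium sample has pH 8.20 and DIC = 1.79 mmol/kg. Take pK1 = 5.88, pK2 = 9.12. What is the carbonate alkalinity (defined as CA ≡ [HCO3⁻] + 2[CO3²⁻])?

CA = [HCO3⁻] + 2[CO3²⁻] = (α₁ + 2α₂)·DIC
At pH 8.20: [H⁺]/K1 = 10^-2.32 = 0.0047863, K2/[H⁺] = 10^-0.92 = 0.12023
α₁ = 1/(1 + 0.0047863 + 0.12023) = 1/1.1250 = 0.8889; α₂ = α₁·K2/[H⁺] = 0.1069
α₁ + 2α₂ = 1.1026
CA = 1.1026 × 1.79 = 1.97 mmol/kg

CA = 1.97 mmol/kg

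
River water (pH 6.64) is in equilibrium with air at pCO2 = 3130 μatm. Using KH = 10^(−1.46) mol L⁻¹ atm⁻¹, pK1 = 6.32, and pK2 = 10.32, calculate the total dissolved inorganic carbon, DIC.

[CO2*] = KH · pCO2 = 10^(−1.46) × 3130×10^-6 = 1.085×10^-4 mol/L
α₀ = 1/(1 + K1/[H⁺] + K1K2/[H⁺]²) = 1/(1 + 10^+0.32 + 10^-3.36) = 0.3237
DIC = [CO2*]/α₀ = 1.085×10^-4 / 0.3237 = 0.335 mmol/L

DIC = 0.335 mmol/L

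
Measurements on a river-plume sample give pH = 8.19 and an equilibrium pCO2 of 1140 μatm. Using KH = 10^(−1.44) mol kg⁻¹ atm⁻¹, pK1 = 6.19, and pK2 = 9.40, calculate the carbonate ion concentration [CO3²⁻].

[CO3²⁻] = 0.255 mmol/kg

[CO2*] = KH · pCO2 = 10^(−1.44) × 1140×10^-6 = 4.139×10^-5 mol/kg
α₀ = 1/(1 + K1/[H⁺] + K1K2/[H⁺]²) = 1/(1 + 10^+2.00 + 10^+0.79) = 0.009331
DIC = [CO2*]/α₀ = 4.139×10^-5 / 0.009331 = 4.436 mmol/kg
[CO3²⁻] = α₂·DIC; α₂ = 0.05754, so [CO3²⁻] = 0.05754 × 4.436 = 0.255 mmol/kg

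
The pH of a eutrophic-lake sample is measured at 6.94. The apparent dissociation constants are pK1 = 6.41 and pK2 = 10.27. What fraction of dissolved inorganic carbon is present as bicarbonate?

α₁ = 0.772

α₁ = 1 / (1 + [H⁺]/K1 + K2/[H⁺]) = 1 / (1 + 10^-0.53 + 10^-3.33)
   = 1 / (1 + 0.29512 + 0.00046774) = 1/1.2956 = 0.7718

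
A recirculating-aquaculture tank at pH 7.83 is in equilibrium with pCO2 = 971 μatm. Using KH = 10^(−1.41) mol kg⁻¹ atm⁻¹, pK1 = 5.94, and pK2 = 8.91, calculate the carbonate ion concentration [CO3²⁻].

[CO3²⁻] = 0.244 mmol/kg

[CO2*] = KH · pCO2 = 10^(−1.41) × 971×10^-6 = 3.778×10^-5 mol/kg
α₀ = 1/(1 + K1/[H⁺] + K1K2/[H⁺]²) = 1/(1 + 10^+1.89 + 10^+0.81) = 0.01175
DIC = [CO2*]/α₀ = 3.778×10^-5 / 0.01175 = 3.214 mmol/kg
[CO3²⁻] = α₂·DIC; α₂ = 0.07589, so [CO3²⁻] = 0.07589 × 3.214 = 0.244 mmol/kg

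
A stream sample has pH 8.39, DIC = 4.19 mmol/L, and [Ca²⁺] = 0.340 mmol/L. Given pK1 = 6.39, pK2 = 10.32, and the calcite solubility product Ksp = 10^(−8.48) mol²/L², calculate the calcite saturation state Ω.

α₂ = 1 / (1 + [H⁺]/K2 + [H⁺]²/(K1K2)) = 1 / (1 + 10^+1.93 + 10^-0.07)
   = 1 / (1 + 85.114 + 0.85114) = 1/86.965 = 0.01150
[CO3²⁻] = α₂ × DIC = 0.01150 × 4.19 = 0.04818 mmol/L
Ksp = 10^(−8.48) = 3.311×10^-9
Ω = [Ca²⁺][CO3²⁻]/Ksp = (0.340×10^-3)(4.818×10^-5) / 3.311×10^-9 = 4.95

Ω = 4.95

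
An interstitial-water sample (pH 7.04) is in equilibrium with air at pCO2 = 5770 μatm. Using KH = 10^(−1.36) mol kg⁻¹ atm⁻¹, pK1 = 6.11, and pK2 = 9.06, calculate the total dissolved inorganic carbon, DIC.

DIC = 2.42 mmol/kg

[CO2*] = KH · pCO2 = 10^(−1.36) × 5770×10^-6 = 2.519×10^-4 mol/kg
α₀ = 1/(1 + K1/[H⁺] + K1K2/[H⁺]²) = 1/(1 + 10^+0.93 + 10^-1.09) = 0.1042
DIC = [CO2*]/α₀ = 2.519×10^-4 / 0.1042 = 2.42 mmol/kg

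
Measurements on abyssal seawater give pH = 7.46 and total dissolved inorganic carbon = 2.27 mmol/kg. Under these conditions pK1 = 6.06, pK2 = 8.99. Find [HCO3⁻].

[HCO3⁻] = 2.12 mmol/kg

α₁ = 1 / (1 + [H⁺]/K1 + K2/[H⁺]) = 1 / (1 + 10^-1.40 + 10^-1.53)
   = 1 / (1 + 0.039811 + 0.029512) = 1/1.0693 = 0.9352
[HCO3⁻] = α₁ × DIC = 0.9352 × 2.27 = 2.12 mmol/kg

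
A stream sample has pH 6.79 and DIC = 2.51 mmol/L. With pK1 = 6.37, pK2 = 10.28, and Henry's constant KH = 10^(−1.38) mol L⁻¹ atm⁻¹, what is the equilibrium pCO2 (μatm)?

pCO2 = 1.66×10^4 μatm

α₀ = 1 / (1 + K1/[H⁺] + K1K2/[H⁺]²) = 1 / (1 + 10^+0.42 + 10^-3.07)
   = 1 / (1 + 2.6303 + 0.00085114) = 1/3.6311 = 0.2754
[CO2*] = α₀ × DIC = 0.2754 × 2.51 = 0.6912 mmol/L
pCO2 = [CO2*]/KH = 6.912×10^-4 / 4.169×10^-2 = 1.66×10^4 μatm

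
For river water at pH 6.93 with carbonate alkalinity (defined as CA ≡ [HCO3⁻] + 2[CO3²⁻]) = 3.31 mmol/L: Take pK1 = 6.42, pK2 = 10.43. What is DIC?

CA = [HCO3⁻] + 2[CO3²⁻] = (α₁ + 2α₂)·DIC
At pH 6.93: [H⁺]/K1 = 10^-0.51 = 0.30903, K2/[H⁺] = 10^-3.50 = 0.00031623
α₁ = 1/(1 + 0.30903 + 0.00031623) = 1/1.3093 = 0.7637; α₂ = α₁·K2/[H⁺] = 0.0002415
α₁ + 2α₂ = 0.7642
DIC = CA / (α₁ + 2α₂) = 3.31 / 0.7642 = 4.33 mmol/L

DIC = 4.33 mmol/L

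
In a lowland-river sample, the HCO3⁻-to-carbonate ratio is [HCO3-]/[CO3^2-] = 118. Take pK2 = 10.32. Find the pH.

From K2 = [H⁺][CO3^2-]/[HCO3-]:  pH = pK2 − log₁₀([HCO3-]/[CO3^2-])
log₁₀(118) = +2.072
pH = 10.32 − (+2.072) = 8.25

pH = 8.25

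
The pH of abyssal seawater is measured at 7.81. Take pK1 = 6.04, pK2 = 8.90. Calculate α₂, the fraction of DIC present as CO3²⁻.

α₂ = 1 / (1 + [H⁺]/K2 + [H⁺]²/(K1K2)) = 1 / (1 + 10^+1.09 + 10^-0.68)
   = 1 / (1 + 12.303 + 0.20893) = 1/13.512 = 0.07401

α₂ = 0.0740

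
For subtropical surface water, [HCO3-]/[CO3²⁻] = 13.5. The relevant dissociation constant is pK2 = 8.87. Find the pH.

pH = 7.74

From K2 = [H⁺][CO3²⁻]/[HCO3-]:  pH = pK2 − log₁₀([HCO3-]/[CO3²⁻])
log₁₀(13.5) = +1.130
pH = 8.87 − (+1.130) = 7.74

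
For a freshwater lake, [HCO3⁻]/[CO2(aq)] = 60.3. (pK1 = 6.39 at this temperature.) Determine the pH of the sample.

From K1 = [H⁺][HCO3⁻]/[CO2(aq)]:  pH = pK1 + log₁₀([HCO3⁻]/[CO2(aq)])
log₁₀(60.3) = +1.780
pH = 6.39 + (+1.780) = 8.17

pH = 8.17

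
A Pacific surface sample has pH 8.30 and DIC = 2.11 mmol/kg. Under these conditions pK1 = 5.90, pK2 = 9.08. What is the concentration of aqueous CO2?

[CO2*] = 7.18 μmol/kg

α₀ = 1 / (1 + K1/[H⁺] + K1K2/[H⁺]²) = 1 / (1 + 10^+2.40 + 10^+1.62)
   = 1 / (1 + 251.19 + 41.687) = 1/293.88 = 0.003403
[CO2*] = α₀ × DIC = 0.003403 × 2.11 = 0.00718 mmol/kg = 7.18 μmol/kg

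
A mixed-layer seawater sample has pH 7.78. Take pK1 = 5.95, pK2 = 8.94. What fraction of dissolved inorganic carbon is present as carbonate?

α₂ = 0.0638

α₂ = 1 / (1 + [H⁺]/K2 + [H⁺]²/(K1K2)) = 1 / (1 + 10^+1.16 + 10^-0.67)
   = 1 / (1 + 14.454 + 0.21380) = 1/15.668 = 0.06382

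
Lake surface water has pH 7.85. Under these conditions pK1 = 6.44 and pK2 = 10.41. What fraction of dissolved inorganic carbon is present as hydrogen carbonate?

α₁ = 1 / (1 + [H⁺]/K1 + K2/[H⁺]) = 1 / (1 + 10^-1.41 + 10^-2.56)
   = 1 / (1 + 0.038905 + 0.0027542) = 1/1.0417 = 0.9600

α₁ = 0.960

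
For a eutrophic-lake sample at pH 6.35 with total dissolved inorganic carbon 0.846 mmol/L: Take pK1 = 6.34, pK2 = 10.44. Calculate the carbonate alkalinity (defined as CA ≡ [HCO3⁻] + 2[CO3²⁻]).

CA = 0.428 mmol/L

CA = [HCO3⁻] + 2[CO3²⁻] = (α₁ + 2α₂)·DIC
At pH 6.35: [H⁺]/K1 = 10^-0.01 = 0.97724, K2/[H⁺] = 10^-4.09 = 8.1283×10^-5
α₁ = 1/(1 + 0.97724 + 8.1283×10^-5) = 1/1.9773 = 0.5057; α₂ = α₁·K2/[H⁺] = 4.111×10^-5
α₁ + 2α₂ = 0.5058
CA = 0.5058 × 0.846 = 0.428 mmol/L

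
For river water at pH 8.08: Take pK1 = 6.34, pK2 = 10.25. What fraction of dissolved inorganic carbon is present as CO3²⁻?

α₂ = 0.00660

α₂ = 1 / (1 + [H⁺]/K2 + [H⁺]²/(K1K2)) = 1 / (1 + 10^+2.17 + 10^+0.43)
   = 1 / (1 + 147.91 + 2.6915) = 1/151.60 = 0.006596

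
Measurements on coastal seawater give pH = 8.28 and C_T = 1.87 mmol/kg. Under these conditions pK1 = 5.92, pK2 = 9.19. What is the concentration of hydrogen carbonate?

α₁ = 1 / (1 + [H⁺]/K1 + K2/[H⁺]) = 1 / (1 + 10^-2.36 + 10^-0.91)
   = 1 / (1 + 0.0043652 + 0.12303) = 1/1.1274 = 0.8870
[HCO3⁻] = α₁ × DIC = 0.8870 × 1.87 = 1.66 mmol/kg

[HCO3⁻] = 1.66 mmol/kg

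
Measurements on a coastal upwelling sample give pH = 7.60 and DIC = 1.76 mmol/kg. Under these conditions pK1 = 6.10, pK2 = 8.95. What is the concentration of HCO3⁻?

α₁ = 1 / (1 + [H⁺]/K1 + K2/[H⁺]) = 1 / (1 + 10^-1.50 + 10^-1.35)
   = 1 / (1 + 0.031623 + 0.044668) = 1/1.0763 = 0.9291
[HCO3⁻] = α₁ × DIC = 0.9291 × 1.76 = 1.64 mmol/kg

[HCO3⁻] = 1.64 mmol/kg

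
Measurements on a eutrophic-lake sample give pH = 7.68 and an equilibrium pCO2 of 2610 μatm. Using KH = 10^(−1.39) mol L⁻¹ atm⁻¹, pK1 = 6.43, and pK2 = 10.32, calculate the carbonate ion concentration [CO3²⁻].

[CO2*] = KH · pCO2 = 10^(−1.39) × 2610×10^-6 = 1.063×10^-4 mol/L
α₀ = 1/(1 + K1/[H⁺] + K1K2/[H⁺]²) = 1/(1 + 10^+1.25 + 10^-1.39) = 0.05312
DIC = [CO2*]/α₀ = 1.063×10^-4 / 0.05312 = 2.001 mmol/L
[CO3²⁻] = α₂·DIC; α₂ = 0.002164, so [CO3²⁻] = 0.002164 × 2.001 = 0.00433 mmol/L = 4.33 μmol/L

[CO3²⁻] = 4.33 μmol/L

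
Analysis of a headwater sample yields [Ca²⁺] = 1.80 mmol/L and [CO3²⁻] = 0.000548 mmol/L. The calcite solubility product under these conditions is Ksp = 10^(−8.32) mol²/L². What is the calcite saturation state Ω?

Ω = 0.206

Ksp = 10^(−8.32) = 4.786×10^-9
Ω = [Ca²⁺][CO3²⁻]/Ksp = (1.80×10^-3)(0.000548×10^-3) / 4.786×10^-9 = 0.206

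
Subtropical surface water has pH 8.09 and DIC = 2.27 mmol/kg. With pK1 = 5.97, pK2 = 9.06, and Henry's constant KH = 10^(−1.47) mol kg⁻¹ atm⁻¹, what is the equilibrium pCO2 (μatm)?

pCO2 = 456 μatm

α₀ = 1 / (1 + K1/[H⁺] + K1K2/[H⁺]²) = 1 / (1 + 10^+2.12 + 10^+1.15)
   = 1 / (1 + 131.83 + 14.125) = 1/146.95 = 0.006805
[CO2*] = α₀ × DIC = 0.006805 × 2.27 = 0.01545 mmol/kg = 15.45 μmol/kg
pCO2 = [CO2*]/KH = 1.545×10^-5 / 3.388×10^-2 = 456 μatm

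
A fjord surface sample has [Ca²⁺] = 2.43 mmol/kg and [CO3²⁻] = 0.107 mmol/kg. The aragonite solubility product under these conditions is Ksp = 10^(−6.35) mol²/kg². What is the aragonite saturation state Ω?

Ω = 0.582

Ksp = 10^(−6.35) = 4.467×10^-7
Ω = [Ca²⁺][CO3²⁻]/Ksp = (2.43×10^-3)(0.107×10^-3) / 4.467×10^-7 = 0.582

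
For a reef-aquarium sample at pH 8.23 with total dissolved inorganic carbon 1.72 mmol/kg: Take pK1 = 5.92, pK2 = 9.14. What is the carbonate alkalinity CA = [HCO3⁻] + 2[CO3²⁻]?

CA = [HCO3⁻] + 2[CO3²⁻] = (α₁ + 2α₂)·DIC
At pH 8.23: [H⁺]/K1 = 10^-2.31 = 0.0048978, K2/[H⁺] = 10^-0.91 = 0.12303
α₁ = 1/(1 + 0.0048978 + 0.12303) = 1/1.1279 = 0.8866; α₂ = α₁·K2/[H⁺] = 0.1091
α₁ + 2α₂ = 1.1047
CA = 1.1047 × 1.72 = 1.90 mmol/kg

CA = 1.90 mmol/kg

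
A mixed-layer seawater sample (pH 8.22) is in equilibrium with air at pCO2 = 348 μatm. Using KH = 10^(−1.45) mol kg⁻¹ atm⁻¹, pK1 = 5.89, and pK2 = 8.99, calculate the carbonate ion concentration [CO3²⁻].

[CO2*] = KH · pCO2 = 10^(−1.45) × 348×10^-6 = 1.235×10^-5 mol/kg
α₀ = 1/(1 + K1/[H⁺] + K1K2/[H⁺]²) = 1/(1 + 10^+2.33 + 10^+1.56) = 0.003982
DIC = [CO2*]/α₀ = 1.235×10^-5 / 0.003982 = 3.101 mmol/kg
[CO3²⁻] = α₂·DIC; α₂ = 0.1446, so [CO3²⁻] = 0.1446 × 3.101 = 0.448 mmol/kg

[CO3²⁻] = 0.448 mmol/kg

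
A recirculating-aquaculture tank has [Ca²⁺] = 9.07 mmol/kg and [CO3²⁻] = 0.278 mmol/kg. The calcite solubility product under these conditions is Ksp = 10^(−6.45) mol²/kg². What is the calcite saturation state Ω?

Ksp = 10^(−6.45) = 3.548×10^-7
Ω = [Ca²⁺][CO3²⁻]/Ksp = (9.07×10^-3)(0.278×10^-3) / 3.548×10^-7 = 7.11

Ω = 7.11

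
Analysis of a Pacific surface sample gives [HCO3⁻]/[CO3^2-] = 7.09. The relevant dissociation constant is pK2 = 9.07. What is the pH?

pH = 8.22

From K2 = [H⁺][CO3^2-]/[HCO3⁻]:  pH = pK2 − log₁₀([HCO3⁻]/[CO3^2-])
log₁₀(7.09) = +0.851
pH = 9.07 − (+0.851) = 8.22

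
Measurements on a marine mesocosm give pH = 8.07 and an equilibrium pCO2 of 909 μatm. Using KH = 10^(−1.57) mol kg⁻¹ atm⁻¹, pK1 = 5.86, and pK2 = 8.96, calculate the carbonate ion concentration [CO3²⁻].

[CO3²⁻] = 0.511 mmol/kg

[CO2*] = KH · pCO2 = 10^(−1.57) × 909×10^-6 = 2.447×10^-5 mol/kg
α₀ = 1/(1 + K1/[H⁺] + K1K2/[H⁺]²) = 1/(1 + 10^+2.21 + 10^+1.32) = 0.005433
DIC = [CO2*]/α₀ = 2.447×10^-5 / 0.005433 = 4.504 mmol/kg
[CO3²⁻] = α₂·DIC; α₂ = 0.1135, so [CO3²⁻] = 0.1135 × 4.504 = 0.511 mmol/kg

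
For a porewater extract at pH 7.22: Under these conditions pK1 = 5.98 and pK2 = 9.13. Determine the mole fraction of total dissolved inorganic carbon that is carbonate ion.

α₂ = 0.0115

α₂ = 1 / (1 + [H⁺]/K2 + [H⁺]²/(K1K2)) = 1 / (1 + 10^+1.91 + 10^+0.67)
   = 1 / (1 + 81.283 + 4.6774) = 1/86.960 = 0.01150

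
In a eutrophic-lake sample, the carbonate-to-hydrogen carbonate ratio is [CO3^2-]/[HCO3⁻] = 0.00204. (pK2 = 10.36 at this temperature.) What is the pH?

From K2 = [H⁺][CO3^2-]/[HCO3⁻]:  pH = pK2 + log₁₀([CO3^2-]/[HCO3⁻])
log₁₀(0.00204) = -2.690
pH = 10.36 + (-2.690) = 7.67

pH = 7.67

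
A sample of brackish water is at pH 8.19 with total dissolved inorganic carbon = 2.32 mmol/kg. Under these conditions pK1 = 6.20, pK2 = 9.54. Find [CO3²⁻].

[CO3²⁻] = 0.0982 mmol/kg

α₂ = 1 / (1 + [H⁺]/K2 + [H⁺]²/(K1K2)) = 1 / (1 + 10^+1.35 + 10^-0.64)
   = 1 / (1 + 22.387 + 0.22909) = 1/23.616 = 0.04234
[CO3²⁻] = α₂ × DIC = 0.04234 × 2.32 = 0.0982 mmol/kg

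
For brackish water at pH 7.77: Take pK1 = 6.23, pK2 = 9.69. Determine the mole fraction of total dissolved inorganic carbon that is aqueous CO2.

α₀ = 1 / (1 + K1/[H⁺] + K1K2/[H⁺]²) = 1 / (1 + 10^+1.54 + 10^-0.38)
   = 1 / (1 + 34.674 + 0.41687) = 1/36.091 = 0.02771

α₀ = 0.0277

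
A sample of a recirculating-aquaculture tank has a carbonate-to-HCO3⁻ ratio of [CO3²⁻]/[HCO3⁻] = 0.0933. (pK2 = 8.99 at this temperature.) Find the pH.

pH = 7.96

From K2 = [H⁺][CO3²⁻]/[HCO3⁻]:  pH = pK2 + log₁₀([CO3²⁻]/[HCO3⁻])
log₁₀(0.0933) = -1.030
pH = 8.99 + (-1.030) = 7.96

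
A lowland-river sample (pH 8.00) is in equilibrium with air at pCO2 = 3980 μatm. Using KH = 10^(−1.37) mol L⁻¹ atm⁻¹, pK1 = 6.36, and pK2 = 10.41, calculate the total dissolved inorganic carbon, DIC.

[CO2*] = KH · pCO2 = 10^(−1.37) × 3980×10^-6 = 1.698×10^-4 mol/L
α₀ = 1/(1 + K1/[H⁺] + K1K2/[H⁺]²) = 1/(1 + 10^+1.64 + 10^-0.77) = 0.02231
DIC = [CO2*]/α₀ = 1.698×10^-4 / 0.02231 = 7.61 mmol/L

DIC = 7.61 mmol/L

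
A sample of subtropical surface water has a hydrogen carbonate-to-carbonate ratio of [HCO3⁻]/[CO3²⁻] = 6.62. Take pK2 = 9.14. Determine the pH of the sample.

pH = 8.32

From K2 = [H⁺][CO3²⁻]/[HCO3⁻]:  pH = pK2 − log₁₀([HCO3⁻]/[CO3²⁻])
log₁₀(6.62) = +0.821
pH = 9.14 − (+0.821) = 8.32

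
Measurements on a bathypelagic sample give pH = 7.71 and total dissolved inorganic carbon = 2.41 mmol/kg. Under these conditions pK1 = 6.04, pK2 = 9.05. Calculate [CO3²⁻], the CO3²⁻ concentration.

α₂ = 1 / (1 + [H⁺]/K2 + [H⁺]²/(K1K2)) = 1 / (1 + 10^+1.34 + 10^-0.33)
   = 1 / (1 + 21.878 + 0.46774) = 1/23.345 = 0.04284
[CO3²⁻] = α₂ × DIC = 0.04284 × 2.41 = 0.103 mmol/kg

[CO3²⁻] = 0.103 mmol/kg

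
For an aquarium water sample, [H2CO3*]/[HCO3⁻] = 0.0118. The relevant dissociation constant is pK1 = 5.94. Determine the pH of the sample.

pH = 7.87

From K1 = [H⁺][HCO3⁻]/[H2CO3*]:  pH = pK1 − log₁₀([H2CO3*]/[HCO3⁻])
log₁₀(0.0118) = -1.928
pH = 5.94 − (-1.928) = 7.87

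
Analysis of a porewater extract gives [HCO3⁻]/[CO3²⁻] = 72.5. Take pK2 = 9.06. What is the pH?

pH = 7.20

From K2 = [H⁺][CO3²⁻]/[HCO3⁻]:  pH = pK2 − log₁₀([HCO3⁻]/[CO3²⁻])
log₁₀(72.5) = +1.860
pH = 9.06 − (+1.860) = 7.20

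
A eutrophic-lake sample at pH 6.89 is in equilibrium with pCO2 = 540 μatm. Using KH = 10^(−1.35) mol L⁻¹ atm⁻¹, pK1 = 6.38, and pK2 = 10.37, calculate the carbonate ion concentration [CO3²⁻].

[CO3²⁻] = 0.0258 μmol/L

[CO2*] = KH · pCO2 = 10^(−1.35) × 540×10^-6 = 2.412×10^-5 mol/L
α₀ = 1/(1 + K1/[H⁺] + K1K2/[H⁺]²) = 1/(1 + 10^+0.51 + 10^-2.97) = 0.2360
DIC = [CO2*]/α₀ = 2.412×10^-5 / 0.2360 = 0.1022 mmol/L
[CO3²⁻] = α₂·DIC; α₂ = 0.0002529, so [CO3²⁻] = 0.0002529 × 0.1022 = 2.58×10^-5 mmol/L = 0.0258 μmol/L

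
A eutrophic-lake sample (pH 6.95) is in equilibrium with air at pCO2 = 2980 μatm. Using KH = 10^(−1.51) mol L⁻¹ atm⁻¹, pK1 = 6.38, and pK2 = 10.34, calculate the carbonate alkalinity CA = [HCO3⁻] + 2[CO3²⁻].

CA = 0.342 mmol/L

[CO2*] = KH · pCO2 = 10^(−1.51) × 2980×10^-6 = 9.209×10^-5 mol/L
α₀ = 1/(1 + K1/[H⁺] + K1K2/[H⁺]²) = 1/(1 + 10^+0.57 + 10^-2.82) = 0.2120
DIC = [CO2*]/α₀ = 9.209×10^-5 / 0.2120 = 0.4344 mmol/L
CA = (α₁ + 2α₂)·DIC = (0.7877 + 2×0.0003209) × 0.4344 = 0.342 mmol/L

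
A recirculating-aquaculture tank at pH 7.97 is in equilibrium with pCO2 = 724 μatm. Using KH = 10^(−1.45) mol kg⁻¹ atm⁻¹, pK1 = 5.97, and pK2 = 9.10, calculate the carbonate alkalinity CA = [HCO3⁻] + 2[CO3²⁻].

[CO2*] = KH · pCO2 = 10^(−1.45) × 724×10^-6 = 2.569×10^-5 mol/kg
α₀ = 1/(1 + K1/[H⁺] + K1K2/[H⁺]²) = 1/(1 + 10^+2.00 + 10^+0.87) = 0.009224
DIC = [CO2*]/α₀ = 2.569×10^-5 / 0.009224 = 2.785 mmol/kg
CA = (α₁ + 2α₂)·DIC = (0.9224 + 2×0.06838) × 2.785 = 2.95 mmol/kg

CA = 2.95 mmol/kg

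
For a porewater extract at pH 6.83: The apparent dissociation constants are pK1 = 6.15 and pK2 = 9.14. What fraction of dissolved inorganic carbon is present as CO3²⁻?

α₂ = 1 / (1 + [H⁺]/K2 + [H⁺]²/(K1K2)) = 1 / (1 + 10^+2.31 + 10^+1.63)
   = 1 / (1 + 204.17 + 42.658) = 1/247.83 = 0.004035

α₂ = 0.00403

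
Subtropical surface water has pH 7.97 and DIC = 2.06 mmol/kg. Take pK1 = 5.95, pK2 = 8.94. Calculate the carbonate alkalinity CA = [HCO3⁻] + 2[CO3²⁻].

CA = [HCO3⁻] + 2[CO3²⁻] = (α₁ + 2α₂)·DIC
At pH 7.97: [H⁺]/K1 = 10^-2.02 = 0.0095499, K2/[H⁺] = 10^-0.97 = 0.10715
α₁ = 1/(1 + 0.0095499 + 0.10715) = 1/1.1167 = 0.8955; α₂ = α₁·K2/[H⁺] = 0.09595
α₁ + 2α₂ = 1.0874
CA = 1.0874 × 2.06 = 2.24 mmol/kg

CA = 2.24 mmol/kg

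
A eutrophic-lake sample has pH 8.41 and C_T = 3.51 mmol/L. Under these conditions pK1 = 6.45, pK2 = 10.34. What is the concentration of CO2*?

[CO2*] = 0.0376 mmol/L

α₀ = 1 / (1 + K1/[H⁺] + K1K2/[H⁺]²) = 1 / (1 + 10^+1.96 + 10^+0.03)
   = 1 / (1 + 91.201 + 1.0715) = 1/93.273 = 0.01072
[CO2*] = α₀ × DIC = 0.01072 × 3.51 = 0.0376 mmol/L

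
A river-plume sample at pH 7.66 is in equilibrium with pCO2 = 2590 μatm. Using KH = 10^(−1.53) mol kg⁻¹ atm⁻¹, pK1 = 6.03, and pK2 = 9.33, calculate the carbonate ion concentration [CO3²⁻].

[CO2*] = KH · pCO2 = 10^(−1.53) × 2590×10^-6 = 7.644×10^-5 mol/kg
α₀ = 1/(1 + K1/[H⁺] + K1K2/[H⁺]²) = 1/(1 + 10^+1.63 + 10^-0.04) = 0.02244
DIC = [CO2*]/α₀ = 7.644×10^-5 / 0.02244 = 3.407 mmol/kg
[CO3²⁻] = α₂·DIC; α₂ = 0.02046, so [CO3²⁻] = 0.02046 × 3.407 = 0.0697 mmol/kg

[CO3²⁻] = 0.0697 mmol/kg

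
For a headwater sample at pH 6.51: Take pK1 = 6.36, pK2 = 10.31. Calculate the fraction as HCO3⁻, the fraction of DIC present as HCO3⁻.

α₁ = 1 / (1 + [H⁺]/K1 + K2/[H⁺]) = 1 / (1 + 10^-0.15 + 10^-3.80)
   = 1 / (1 + 0.70795 + 0.00015849) = 1/1.7081 = 0.5854

α₁ = 0.585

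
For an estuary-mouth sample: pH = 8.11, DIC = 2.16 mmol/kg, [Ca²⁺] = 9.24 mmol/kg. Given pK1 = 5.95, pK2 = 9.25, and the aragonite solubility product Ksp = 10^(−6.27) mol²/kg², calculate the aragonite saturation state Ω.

Ω = 2.49

α₂ = 1 / (1 + [H⁺]/K2 + [H⁺]²/(K1K2)) = 1 / (1 + 10^+1.14 + 10^-1.02)
   = 1 / (1 + 13.804 + 0.095499) = 1/14.899 = 0.06712
[CO3²⁻] = α₂ × DIC = 0.06712 × 2.16 = 0.1450 mmol/kg
Ksp = 10^(−6.27) = 5.370×10^-7
Ω = [Ca²⁺][CO3²⁻]/Ksp = (9.24×10^-3)(1.450×10^-4) / 5.370×10^-7 = 2.49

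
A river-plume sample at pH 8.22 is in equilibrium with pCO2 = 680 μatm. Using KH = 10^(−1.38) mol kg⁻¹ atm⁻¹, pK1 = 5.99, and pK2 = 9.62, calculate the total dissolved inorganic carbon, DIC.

[CO2*] = KH · pCO2 = 10^(−1.38) × 680×10^-6 = 2.835×10^-5 mol/kg
α₀ = 1/(1 + K1/[H⁺] + K1K2/[H⁺]²) = 1/(1 + 10^+2.23 + 10^+0.83) = 0.005631
DIC = [CO2*]/α₀ = 2.835×10^-5 / 0.005631 = 5.03 mmol/kg

DIC = 5.03 mmol/kg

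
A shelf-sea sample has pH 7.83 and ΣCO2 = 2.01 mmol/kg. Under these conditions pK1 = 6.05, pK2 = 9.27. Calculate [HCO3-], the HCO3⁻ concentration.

α₁ = 1 / (1 + [H⁺]/K1 + K2/[H⁺]) = 1 / (1 + 10^-1.78 + 10^-1.44)
   = 1 / (1 + 0.016596 + 0.036308) = 1/1.0529 = 0.9498
[HCO3⁻] = α₁ × DIC = 0.9498 × 2.01 = 1.91 mmol/kg

[HCO3⁻] = 1.91 mmol/kg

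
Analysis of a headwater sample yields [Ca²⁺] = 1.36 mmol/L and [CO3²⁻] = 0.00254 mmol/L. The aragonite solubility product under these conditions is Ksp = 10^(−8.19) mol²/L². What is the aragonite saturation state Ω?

Ksp = 10^(−8.19) = 6.457×10^-9
Ω = [Ca²⁺][CO3²⁻]/Ksp = (1.36×10^-3)(0.00254×10^-3) / 6.457×10^-9 = 0.535

Ω = 0.535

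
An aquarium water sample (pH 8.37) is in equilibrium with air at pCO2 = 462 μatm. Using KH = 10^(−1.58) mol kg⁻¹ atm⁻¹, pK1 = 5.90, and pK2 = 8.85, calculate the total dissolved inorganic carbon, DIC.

[CO2*] = KH · pCO2 = 10^(−1.58) × 462×10^-6 = 1.215×10^-5 mol/kg
α₀ = 1/(1 + K1/[H⁺] + K1K2/[H⁺]²) = 1/(1 + 10^+2.47 + 10^+1.99) = 0.002539
DIC = [CO2*]/α₀ = 1.215×10^-5 / 0.002539 = 4.79 mmol/kg

DIC = 4.79 mmol/kg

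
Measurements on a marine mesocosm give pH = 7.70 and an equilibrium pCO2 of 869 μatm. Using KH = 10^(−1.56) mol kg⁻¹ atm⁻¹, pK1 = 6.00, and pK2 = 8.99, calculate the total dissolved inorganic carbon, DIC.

[CO2*] = KH · pCO2 = 10^(−1.56) × 869×10^-6 = 2.393×10^-5 mol/kg
α₀ = 1/(1 + K1/[H⁺] + K1K2/[H⁺]²) = 1/(1 + 10^+1.70 + 10^+0.41) = 0.01863
DIC = [CO2*]/α₀ = 2.393×10^-5 / 0.01863 = 1.29 mmol/kg

DIC = 1.29 mmol/kg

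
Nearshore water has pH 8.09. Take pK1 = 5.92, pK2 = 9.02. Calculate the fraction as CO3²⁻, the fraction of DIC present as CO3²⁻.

α₂ = 1 / (1 + [H⁺]/K2 + [H⁺]²/(K1K2)) = 1 / (1 + 10^+0.93 + 10^-1.24)
   = 1 / (1 + 8.5114 + 0.057544) = 1/9.5689 = 0.1045

α₂ = 0.105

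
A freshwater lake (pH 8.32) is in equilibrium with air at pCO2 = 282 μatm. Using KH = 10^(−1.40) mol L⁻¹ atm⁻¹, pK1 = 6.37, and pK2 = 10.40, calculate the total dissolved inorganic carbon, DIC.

DIC = 1.02 mmol/L

[CO2*] = KH · pCO2 = 10^(−1.40) × 282×10^-6 = 1.123×10^-5 mol/L
α₀ = 1/(1 + K1/[H⁺] + K1K2/[H⁺]²) = 1/(1 + 10^+1.95 + 10^-0.13) = 0.01101
DIC = [CO2*]/α₀ = 1.123×10^-5 / 0.01101 = 1.02 mmol/L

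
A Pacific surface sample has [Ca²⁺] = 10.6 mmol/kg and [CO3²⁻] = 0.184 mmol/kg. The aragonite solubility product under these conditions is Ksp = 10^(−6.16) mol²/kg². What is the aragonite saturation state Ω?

Ksp = 10^(−6.16) = 6.918×10^-7
Ω = [Ca²⁺][CO3²⁻]/Ksp = (10.6×10^-3)(0.184×10^-3) / 6.918×10^-7 = 2.82

Ω = 2.82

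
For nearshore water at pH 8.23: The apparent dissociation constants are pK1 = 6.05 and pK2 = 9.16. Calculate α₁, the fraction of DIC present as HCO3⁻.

α₁ = 1 / (1 + [H⁺]/K1 + K2/[H⁺]) = 1 / (1 + 10^-2.18 + 10^-0.93)
   = 1 / (1 + 0.0066069 + 0.11749) = 1/1.1241 = 0.8896

α₁ = 0.890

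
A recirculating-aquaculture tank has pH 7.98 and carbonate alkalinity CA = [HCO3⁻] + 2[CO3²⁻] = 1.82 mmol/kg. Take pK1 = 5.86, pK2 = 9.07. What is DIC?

CA = [HCO3⁻] + 2[CO3²⁻] = (α₁ + 2α₂)·DIC
At pH 7.98: [H⁺]/K1 = 10^-2.12 = 0.0075858, K2/[H⁺] = 10^-1.09 = 0.081283
α₁ = 1/(1 + 0.0075858 + 0.081283) = 1/1.0889 = 0.9184; α₂ = α₁·K2/[H⁺] = 0.07465
α₁ + 2α₂ = 1.0677
DIC = CA / (α₁ + 2α₂) = 1.82 / 1.0677 = 1.70 mmol/kg

DIC = 1.70 mmol/kg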